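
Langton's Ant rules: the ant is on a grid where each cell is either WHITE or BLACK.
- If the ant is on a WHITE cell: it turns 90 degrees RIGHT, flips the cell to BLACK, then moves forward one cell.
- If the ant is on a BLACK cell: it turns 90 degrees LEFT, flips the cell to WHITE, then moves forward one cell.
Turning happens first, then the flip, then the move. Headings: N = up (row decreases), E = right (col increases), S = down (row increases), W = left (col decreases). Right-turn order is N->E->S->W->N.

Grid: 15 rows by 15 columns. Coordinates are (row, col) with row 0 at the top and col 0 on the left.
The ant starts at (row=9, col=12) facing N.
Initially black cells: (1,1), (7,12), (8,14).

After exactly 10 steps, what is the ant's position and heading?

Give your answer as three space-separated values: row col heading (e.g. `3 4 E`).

Step 1: on WHITE (9,12): turn R to E, flip to black, move to (9,13). |black|=4
Step 2: on WHITE (9,13): turn R to S, flip to black, move to (10,13). |black|=5
Step 3: on WHITE (10,13): turn R to W, flip to black, move to (10,12). |black|=6
Step 4: on WHITE (10,12): turn R to N, flip to black, move to (9,12). |black|=7
Step 5: on BLACK (9,12): turn L to W, flip to white, move to (9,11). |black|=6
Step 6: on WHITE (9,11): turn R to N, flip to black, move to (8,11). |black|=7
Step 7: on WHITE (8,11): turn R to E, flip to black, move to (8,12). |black|=8
Step 8: on WHITE (8,12): turn R to S, flip to black, move to (9,12). |black|=9
Step 9: on WHITE (9,12): turn R to W, flip to black, move to (9,11). |black|=10
Step 10: on BLACK (9,11): turn L to S, flip to white, move to (10,11). |black|=9

Answer: 10 11 S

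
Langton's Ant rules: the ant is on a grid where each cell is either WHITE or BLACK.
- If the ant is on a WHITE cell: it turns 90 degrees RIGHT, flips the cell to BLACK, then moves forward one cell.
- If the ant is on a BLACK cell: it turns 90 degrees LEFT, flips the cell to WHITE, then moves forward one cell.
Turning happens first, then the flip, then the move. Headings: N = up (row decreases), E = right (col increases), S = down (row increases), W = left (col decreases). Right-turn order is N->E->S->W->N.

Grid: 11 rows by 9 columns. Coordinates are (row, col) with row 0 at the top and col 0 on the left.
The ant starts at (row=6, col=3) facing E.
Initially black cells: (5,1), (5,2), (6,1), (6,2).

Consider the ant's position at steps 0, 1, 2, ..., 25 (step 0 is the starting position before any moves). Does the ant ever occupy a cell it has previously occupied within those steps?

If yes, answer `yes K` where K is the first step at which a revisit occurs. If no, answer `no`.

Step 1: on WHITE (6,3): turn R to S, flip to black, move to (7,3). |black|=5 — new cell
Step 2: on WHITE (7,3): turn R to W, flip to black, move to (7,2). |black|=6 — new cell
Step 3: on WHITE (7,2): turn R to N, flip to black, move to (6,2). |black|=7 — new cell
Step 4: on BLACK (6,2): turn L to W, flip to white, move to (6,1). |black|=6 — new cell
Step 5: on BLACK (6,1): turn L to S, flip to white, move to (7,1). |black|=5 — new cell
Step 6: on WHITE (7,1): turn R to W, flip to black, move to (7,0). |black|=6 — new cell
Step 7: on WHITE (7,0): turn R to N, flip to black, move to (6,0). |black|=7 — new cell
Step 8: on WHITE (6,0): turn R to E, flip to black, move to (6,1). |black|=8 — REVISIT

Answer: yes 8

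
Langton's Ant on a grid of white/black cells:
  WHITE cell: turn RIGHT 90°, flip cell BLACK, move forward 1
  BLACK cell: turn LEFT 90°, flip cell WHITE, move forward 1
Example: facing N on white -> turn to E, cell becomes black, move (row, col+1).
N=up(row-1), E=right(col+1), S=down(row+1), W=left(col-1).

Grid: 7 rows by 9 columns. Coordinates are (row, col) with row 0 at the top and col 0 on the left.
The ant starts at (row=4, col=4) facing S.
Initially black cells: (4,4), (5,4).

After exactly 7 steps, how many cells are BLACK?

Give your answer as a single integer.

Step 1: on BLACK (4,4): turn L to E, flip to white, move to (4,5). |black|=1
Step 2: on WHITE (4,5): turn R to S, flip to black, move to (5,5). |black|=2
Step 3: on WHITE (5,5): turn R to W, flip to black, move to (5,4). |black|=3
Step 4: on BLACK (5,4): turn L to S, flip to white, move to (6,4). |black|=2
Step 5: on WHITE (6,4): turn R to W, flip to black, move to (6,3). |black|=3
Step 6: on WHITE (6,3): turn R to N, flip to black, move to (5,3). |black|=4
Step 7: on WHITE (5,3): turn R to E, flip to black, move to (5,4). |black|=5

Answer: 5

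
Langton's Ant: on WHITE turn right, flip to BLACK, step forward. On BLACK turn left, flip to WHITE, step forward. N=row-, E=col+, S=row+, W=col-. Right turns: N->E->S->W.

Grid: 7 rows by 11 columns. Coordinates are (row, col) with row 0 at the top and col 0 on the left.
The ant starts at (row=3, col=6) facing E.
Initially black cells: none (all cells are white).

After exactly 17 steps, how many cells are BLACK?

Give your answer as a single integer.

Answer: 7

Derivation:
Step 1: on WHITE (3,6): turn R to S, flip to black, move to (4,6). |black|=1
Step 2: on WHITE (4,6): turn R to W, flip to black, move to (4,5). |black|=2
Step 3: on WHITE (4,5): turn R to N, flip to black, move to (3,5). |black|=3
Step 4: on WHITE (3,5): turn R to E, flip to black, move to (3,6). |black|=4
Step 5: on BLACK (3,6): turn L to N, flip to white, move to (2,6). |black|=3
Step 6: on WHITE (2,6): turn R to E, flip to black, move to (2,7). |black|=4
Step 7: on WHITE (2,7): turn R to S, flip to black, move to (3,7). |black|=5
Step 8: on WHITE (3,7): turn R to W, flip to black, move to (3,6). |black|=6
Step 9: on WHITE (3,6): turn R to N, flip to black, move to (2,6). |black|=7
Step 10: on BLACK (2,6): turn L to W, flip to white, move to (2,5). |black|=6
Step 11: on WHITE (2,5): turn R to N, flip to black, move to (1,5). |black|=7
Step 12: on WHITE (1,5): turn R to E, flip to black, move to (1,6). |black|=8
Step 13: on WHITE (1,6): turn R to S, flip to black, move to (2,6). |black|=9
Step 14: on WHITE (2,6): turn R to W, flip to black, move to (2,5). |black|=10
Step 15: on BLACK (2,5): turn L to S, flip to white, move to (3,5). |black|=9
Step 16: on BLACK (3,5): turn L to E, flip to white, move to (3,6). |black|=8
Step 17: on BLACK (3,6): turn L to N, flip to white, move to (2,6). |black|=7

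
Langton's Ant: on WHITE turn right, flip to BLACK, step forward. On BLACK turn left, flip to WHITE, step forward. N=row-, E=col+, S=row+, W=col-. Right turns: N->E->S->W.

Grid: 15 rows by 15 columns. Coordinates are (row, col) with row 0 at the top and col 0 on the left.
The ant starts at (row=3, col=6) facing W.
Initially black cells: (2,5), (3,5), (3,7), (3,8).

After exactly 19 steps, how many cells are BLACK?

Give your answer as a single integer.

Answer: 9

Derivation:
Step 1: on WHITE (3,6): turn R to N, flip to black, move to (2,6). |black|=5
Step 2: on WHITE (2,6): turn R to E, flip to black, move to (2,7). |black|=6
Step 3: on WHITE (2,7): turn R to S, flip to black, move to (3,7). |black|=7
Step 4: on BLACK (3,7): turn L to E, flip to white, move to (3,8). |black|=6
Step 5: on BLACK (3,8): turn L to N, flip to white, move to (2,8). |black|=5
Step 6: on WHITE (2,8): turn R to E, flip to black, move to (2,9). |black|=6
Step 7: on WHITE (2,9): turn R to S, flip to black, move to (3,9). |black|=7
Step 8: on WHITE (3,9): turn R to W, flip to black, move to (3,8). |black|=8
Step 9: on WHITE (3,8): turn R to N, flip to black, move to (2,8). |black|=9
Step 10: on BLACK (2,8): turn L to W, flip to white, move to (2,7). |black|=8
Step 11: on BLACK (2,7): turn L to S, flip to white, move to (3,7). |black|=7
Step 12: on WHITE (3,7): turn R to W, flip to black, move to (3,6). |black|=8
Step 13: on BLACK (3,6): turn L to S, flip to white, move to (4,6). |black|=7
Step 14: on WHITE (4,6): turn R to W, flip to black, move to (4,5). |black|=8
Step 15: on WHITE (4,5): turn R to N, flip to black, move to (3,5). |black|=9
Step 16: on BLACK (3,5): turn L to W, flip to white, move to (3,4). |black|=8
Step 17: on WHITE (3,4): turn R to N, flip to black, move to (2,4). |black|=9
Step 18: on WHITE (2,4): turn R to E, flip to black, move to (2,5). |black|=10
Step 19: on BLACK (2,5): turn L to N, flip to white, move to (1,5). |black|=9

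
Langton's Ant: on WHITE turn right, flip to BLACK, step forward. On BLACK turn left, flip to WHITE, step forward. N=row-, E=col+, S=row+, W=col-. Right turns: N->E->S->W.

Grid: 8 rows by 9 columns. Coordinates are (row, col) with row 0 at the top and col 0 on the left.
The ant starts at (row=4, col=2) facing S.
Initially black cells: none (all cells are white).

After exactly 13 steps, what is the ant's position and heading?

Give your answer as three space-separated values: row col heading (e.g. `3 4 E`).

Step 1: on WHITE (4,2): turn R to W, flip to black, move to (4,1). |black|=1
Step 2: on WHITE (4,1): turn R to N, flip to black, move to (3,1). |black|=2
Step 3: on WHITE (3,1): turn R to E, flip to black, move to (3,2). |black|=3
Step 4: on WHITE (3,2): turn R to S, flip to black, move to (4,2). |black|=4
Step 5: on BLACK (4,2): turn L to E, flip to white, move to (4,3). |black|=3
Step 6: on WHITE (4,3): turn R to S, flip to black, move to (5,3). |black|=4
Step 7: on WHITE (5,3): turn R to W, flip to black, move to (5,2). |black|=5
Step 8: on WHITE (5,2): turn R to N, flip to black, move to (4,2). |black|=6
Step 9: on WHITE (4,2): turn R to E, flip to black, move to (4,3). |black|=7
Step 10: on BLACK (4,3): turn L to N, flip to white, move to (3,3). |black|=6
Step 11: on WHITE (3,3): turn R to E, flip to black, move to (3,4). |black|=7
Step 12: on WHITE (3,4): turn R to S, flip to black, move to (4,4). |black|=8
Step 13: on WHITE (4,4): turn R to W, flip to black, move to (4,3). |black|=9

Answer: 4 3 W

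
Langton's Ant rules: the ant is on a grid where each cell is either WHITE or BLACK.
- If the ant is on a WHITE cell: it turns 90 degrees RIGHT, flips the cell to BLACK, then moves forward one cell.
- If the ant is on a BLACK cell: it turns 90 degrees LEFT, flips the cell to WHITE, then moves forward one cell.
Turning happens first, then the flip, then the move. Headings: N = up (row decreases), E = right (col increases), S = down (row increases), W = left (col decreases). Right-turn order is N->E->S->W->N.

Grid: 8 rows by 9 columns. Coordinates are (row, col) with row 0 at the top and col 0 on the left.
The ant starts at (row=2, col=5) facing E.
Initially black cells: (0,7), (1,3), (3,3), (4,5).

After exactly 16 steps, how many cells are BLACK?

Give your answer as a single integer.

Answer: 12

Derivation:
Step 1: on WHITE (2,5): turn R to S, flip to black, move to (3,5). |black|=5
Step 2: on WHITE (3,5): turn R to W, flip to black, move to (3,4). |black|=6
Step 3: on WHITE (3,4): turn R to N, flip to black, move to (2,4). |black|=7
Step 4: on WHITE (2,4): turn R to E, flip to black, move to (2,5). |black|=8
Step 5: on BLACK (2,5): turn L to N, flip to white, move to (1,5). |black|=7
Step 6: on WHITE (1,5): turn R to E, flip to black, move to (1,6). |black|=8
Step 7: on WHITE (1,6): turn R to S, flip to black, move to (2,6). |black|=9
Step 8: on WHITE (2,6): turn R to W, flip to black, move to (2,5). |black|=10
Step 9: on WHITE (2,5): turn R to N, flip to black, move to (1,5). |black|=11
Step 10: on BLACK (1,5): turn L to W, flip to white, move to (1,4). |black|=10
Step 11: on WHITE (1,4): turn R to N, flip to black, move to (0,4). |black|=11
Step 12: on WHITE (0,4): turn R to E, flip to black, move to (0,5). |black|=12
Step 13: on WHITE (0,5): turn R to S, flip to black, move to (1,5). |black|=13
Step 14: on WHITE (1,5): turn R to W, flip to black, move to (1,4). |black|=14
Step 15: on BLACK (1,4): turn L to S, flip to white, move to (2,4). |black|=13
Step 16: on BLACK (2,4): turn L to E, flip to white, move to (2,5). |black|=12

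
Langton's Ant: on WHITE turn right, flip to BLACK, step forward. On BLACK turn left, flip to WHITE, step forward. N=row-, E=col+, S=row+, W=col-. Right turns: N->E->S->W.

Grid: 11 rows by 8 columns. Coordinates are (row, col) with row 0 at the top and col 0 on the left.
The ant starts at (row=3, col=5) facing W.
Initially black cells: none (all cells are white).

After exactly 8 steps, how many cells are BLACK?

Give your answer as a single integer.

Answer: 6

Derivation:
Step 1: on WHITE (3,5): turn R to N, flip to black, move to (2,5). |black|=1
Step 2: on WHITE (2,5): turn R to E, flip to black, move to (2,6). |black|=2
Step 3: on WHITE (2,6): turn R to S, flip to black, move to (3,6). |black|=3
Step 4: on WHITE (3,6): turn R to W, flip to black, move to (3,5). |black|=4
Step 5: on BLACK (3,5): turn L to S, flip to white, move to (4,5). |black|=3
Step 6: on WHITE (4,5): turn R to W, flip to black, move to (4,4). |black|=4
Step 7: on WHITE (4,4): turn R to N, flip to black, move to (3,4). |black|=5
Step 8: on WHITE (3,4): turn R to E, flip to black, move to (3,5). |black|=6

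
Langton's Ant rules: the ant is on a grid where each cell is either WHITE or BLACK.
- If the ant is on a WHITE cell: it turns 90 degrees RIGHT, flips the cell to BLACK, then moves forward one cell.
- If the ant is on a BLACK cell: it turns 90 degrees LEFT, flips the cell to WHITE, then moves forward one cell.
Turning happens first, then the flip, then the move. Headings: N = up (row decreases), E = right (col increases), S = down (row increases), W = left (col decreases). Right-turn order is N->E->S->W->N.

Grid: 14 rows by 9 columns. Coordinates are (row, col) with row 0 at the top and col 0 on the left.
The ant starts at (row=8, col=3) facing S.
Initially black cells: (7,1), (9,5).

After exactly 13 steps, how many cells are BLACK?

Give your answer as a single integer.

Step 1: on WHITE (8,3): turn R to W, flip to black, move to (8,2). |black|=3
Step 2: on WHITE (8,2): turn R to N, flip to black, move to (7,2). |black|=4
Step 3: on WHITE (7,2): turn R to E, flip to black, move to (7,3). |black|=5
Step 4: on WHITE (7,3): turn R to S, flip to black, move to (8,3). |black|=6
Step 5: on BLACK (8,3): turn L to E, flip to white, move to (8,4). |black|=5
Step 6: on WHITE (8,4): turn R to S, flip to black, move to (9,4). |black|=6
Step 7: on WHITE (9,4): turn R to W, flip to black, move to (9,3). |black|=7
Step 8: on WHITE (9,3): turn R to N, flip to black, move to (8,3). |black|=8
Step 9: on WHITE (8,3): turn R to E, flip to black, move to (8,4). |black|=9
Step 10: on BLACK (8,4): turn L to N, flip to white, move to (7,4). |black|=8
Step 11: on WHITE (7,4): turn R to E, flip to black, move to (7,5). |black|=9
Step 12: on WHITE (7,5): turn R to S, flip to black, move to (8,5). |black|=10
Step 13: on WHITE (8,5): turn R to W, flip to black, move to (8,4). |black|=11

Answer: 11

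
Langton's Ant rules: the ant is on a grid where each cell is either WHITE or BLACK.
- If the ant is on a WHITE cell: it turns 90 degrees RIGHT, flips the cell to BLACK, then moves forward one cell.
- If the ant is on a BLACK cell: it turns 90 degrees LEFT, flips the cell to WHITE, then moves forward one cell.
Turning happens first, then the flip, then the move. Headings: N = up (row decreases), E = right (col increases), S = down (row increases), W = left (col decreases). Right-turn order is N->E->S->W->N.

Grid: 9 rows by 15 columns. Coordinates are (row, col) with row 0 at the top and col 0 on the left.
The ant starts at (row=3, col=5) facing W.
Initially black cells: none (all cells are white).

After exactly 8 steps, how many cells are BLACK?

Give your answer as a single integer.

Answer: 6

Derivation:
Step 1: on WHITE (3,5): turn R to N, flip to black, move to (2,5). |black|=1
Step 2: on WHITE (2,5): turn R to E, flip to black, move to (2,6). |black|=2
Step 3: on WHITE (2,6): turn R to S, flip to black, move to (3,6). |black|=3
Step 4: on WHITE (3,6): turn R to W, flip to black, move to (3,5). |black|=4
Step 5: on BLACK (3,5): turn L to S, flip to white, move to (4,5). |black|=3
Step 6: on WHITE (4,5): turn R to W, flip to black, move to (4,4). |black|=4
Step 7: on WHITE (4,4): turn R to N, flip to black, move to (3,4). |black|=5
Step 8: on WHITE (3,4): turn R to E, flip to black, move to (3,5). |black|=6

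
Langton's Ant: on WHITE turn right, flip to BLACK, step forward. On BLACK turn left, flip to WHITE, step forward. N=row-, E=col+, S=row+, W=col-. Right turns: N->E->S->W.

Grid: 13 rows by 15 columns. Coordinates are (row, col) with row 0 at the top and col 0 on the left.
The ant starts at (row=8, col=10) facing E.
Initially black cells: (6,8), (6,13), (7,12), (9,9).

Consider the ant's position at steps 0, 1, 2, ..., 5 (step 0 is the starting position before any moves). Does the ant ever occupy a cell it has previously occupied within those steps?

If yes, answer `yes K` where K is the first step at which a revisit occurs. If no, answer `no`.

Step 1: on WHITE (8,10): turn R to S, flip to black, move to (9,10). |black|=5 — new cell
Step 2: on WHITE (9,10): turn R to W, flip to black, move to (9,9). |black|=6 — new cell
Step 3: on BLACK (9,9): turn L to S, flip to white, move to (10,9). |black|=5 — new cell
Step 4: on WHITE (10,9): turn R to W, flip to black, move to (10,8). |black|=6 — new cell
Step 5: on WHITE (10,8): turn R to N, flip to black, move to (9,8). |black|=7 — new cell
No revisit within 5 steps.

Answer: no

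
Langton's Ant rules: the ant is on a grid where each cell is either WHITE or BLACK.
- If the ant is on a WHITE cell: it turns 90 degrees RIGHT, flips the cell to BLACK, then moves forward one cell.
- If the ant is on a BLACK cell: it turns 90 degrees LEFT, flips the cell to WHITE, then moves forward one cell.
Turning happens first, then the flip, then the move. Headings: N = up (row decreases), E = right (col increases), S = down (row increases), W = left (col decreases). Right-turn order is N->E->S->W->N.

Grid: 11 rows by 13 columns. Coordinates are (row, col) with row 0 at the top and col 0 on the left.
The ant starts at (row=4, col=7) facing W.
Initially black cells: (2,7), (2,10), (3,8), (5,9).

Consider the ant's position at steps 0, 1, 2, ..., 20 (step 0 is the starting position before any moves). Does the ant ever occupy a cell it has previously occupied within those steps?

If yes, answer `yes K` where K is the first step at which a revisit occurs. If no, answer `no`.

Step 1: on WHITE (4,7): turn R to N, flip to black, move to (3,7). |black|=5 — new cell
Step 2: on WHITE (3,7): turn R to E, flip to black, move to (3,8). |black|=6 — new cell
Step 3: on BLACK (3,8): turn L to N, flip to white, move to (2,8). |black|=5 — new cell
Step 4: on WHITE (2,8): turn R to E, flip to black, move to (2,9). |black|=6 — new cell
Step 5: on WHITE (2,9): turn R to S, flip to black, move to (3,9). |black|=7 — new cell
Step 6: on WHITE (3,9): turn R to W, flip to black, move to (3,8). |black|=8 — REVISIT

Answer: yes 6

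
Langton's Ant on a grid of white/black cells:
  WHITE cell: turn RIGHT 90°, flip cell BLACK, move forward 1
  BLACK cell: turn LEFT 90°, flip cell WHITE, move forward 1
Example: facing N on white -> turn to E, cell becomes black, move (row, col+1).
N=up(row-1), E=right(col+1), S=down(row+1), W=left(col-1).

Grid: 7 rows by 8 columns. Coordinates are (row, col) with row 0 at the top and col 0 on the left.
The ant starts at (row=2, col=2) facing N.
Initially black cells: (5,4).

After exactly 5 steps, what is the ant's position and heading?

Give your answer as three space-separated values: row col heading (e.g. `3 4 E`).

Answer: 2 1 W

Derivation:
Step 1: on WHITE (2,2): turn R to E, flip to black, move to (2,3). |black|=2
Step 2: on WHITE (2,3): turn R to S, flip to black, move to (3,3). |black|=3
Step 3: on WHITE (3,3): turn R to W, flip to black, move to (3,2). |black|=4
Step 4: on WHITE (3,2): turn R to N, flip to black, move to (2,2). |black|=5
Step 5: on BLACK (2,2): turn L to W, flip to white, move to (2,1). |black|=4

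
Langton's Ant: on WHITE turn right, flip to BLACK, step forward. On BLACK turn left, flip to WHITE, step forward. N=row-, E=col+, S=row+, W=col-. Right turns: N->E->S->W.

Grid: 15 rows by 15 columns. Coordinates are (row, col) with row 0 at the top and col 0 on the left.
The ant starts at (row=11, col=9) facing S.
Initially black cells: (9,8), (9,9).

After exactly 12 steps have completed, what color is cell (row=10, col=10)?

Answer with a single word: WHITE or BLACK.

Step 1: on WHITE (11,9): turn R to W, flip to black, move to (11,8). |black|=3
Step 2: on WHITE (11,8): turn R to N, flip to black, move to (10,8). |black|=4
Step 3: on WHITE (10,8): turn R to E, flip to black, move to (10,9). |black|=5
Step 4: on WHITE (10,9): turn R to S, flip to black, move to (11,9). |black|=6
Step 5: on BLACK (11,9): turn L to E, flip to white, move to (11,10). |black|=5
Step 6: on WHITE (11,10): turn R to S, flip to black, move to (12,10). |black|=6
Step 7: on WHITE (12,10): turn R to W, flip to black, move to (12,9). |black|=7
Step 8: on WHITE (12,9): turn R to N, flip to black, move to (11,9). |black|=8
Step 9: on WHITE (11,9): turn R to E, flip to black, move to (11,10). |black|=9
Step 10: on BLACK (11,10): turn L to N, flip to white, move to (10,10). |black|=8
Step 11: on WHITE (10,10): turn R to E, flip to black, move to (10,11). |black|=9
Step 12: on WHITE (10,11): turn R to S, flip to black, move to (11,11). |black|=10

Answer: BLACK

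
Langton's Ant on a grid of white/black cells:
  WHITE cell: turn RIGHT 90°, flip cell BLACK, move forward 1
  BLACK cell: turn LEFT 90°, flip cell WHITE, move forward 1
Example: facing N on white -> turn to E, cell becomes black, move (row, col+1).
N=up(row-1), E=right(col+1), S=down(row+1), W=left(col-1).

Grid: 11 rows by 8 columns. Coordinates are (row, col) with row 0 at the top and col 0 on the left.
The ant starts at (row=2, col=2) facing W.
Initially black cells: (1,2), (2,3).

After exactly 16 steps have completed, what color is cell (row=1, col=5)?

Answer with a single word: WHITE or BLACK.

Step 1: on WHITE (2,2): turn R to N, flip to black, move to (1,2). |black|=3
Step 2: on BLACK (1,2): turn L to W, flip to white, move to (1,1). |black|=2
Step 3: on WHITE (1,1): turn R to N, flip to black, move to (0,1). |black|=3
Step 4: on WHITE (0,1): turn R to E, flip to black, move to (0,2). |black|=4
Step 5: on WHITE (0,2): turn R to S, flip to black, move to (1,2). |black|=5
Step 6: on WHITE (1,2): turn R to W, flip to black, move to (1,1). |black|=6
Step 7: on BLACK (1,1): turn L to S, flip to white, move to (2,1). |black|=5
Step 8: on WHITE (2,1): turn R to W, flip to black, move to (2,0). |black|=6
Step 9: on WHITE (2,0): turn R to N, flip to black, move to (1,0). |black|=7
Step 10: on WHITE (1,0): turn R to E, flip to black, move to (1,1). |black|=8
Step 11: on WHITE (1,1): turn R to S, flip to black, move to (2,1). |black|=9
Step 12: on BLACK (2,1): turn L to E, flip to white, move to (2,2). |black|=8
Step 13: on BLACK (2,2): turn L to N, flip to white, move to (1,2). |black|=7
Step 14: on BLACK (1,2): turn L to W, flip to white, move to (1,1). |black|=6
Step 15: on BLACK (1,1): turn L to S, flip to white, move to (2,1). |black|=5
Step 16: on WHITE (2,1): turn R to W, flip to black, move to (2,0). |black|=6

Answer: WHITE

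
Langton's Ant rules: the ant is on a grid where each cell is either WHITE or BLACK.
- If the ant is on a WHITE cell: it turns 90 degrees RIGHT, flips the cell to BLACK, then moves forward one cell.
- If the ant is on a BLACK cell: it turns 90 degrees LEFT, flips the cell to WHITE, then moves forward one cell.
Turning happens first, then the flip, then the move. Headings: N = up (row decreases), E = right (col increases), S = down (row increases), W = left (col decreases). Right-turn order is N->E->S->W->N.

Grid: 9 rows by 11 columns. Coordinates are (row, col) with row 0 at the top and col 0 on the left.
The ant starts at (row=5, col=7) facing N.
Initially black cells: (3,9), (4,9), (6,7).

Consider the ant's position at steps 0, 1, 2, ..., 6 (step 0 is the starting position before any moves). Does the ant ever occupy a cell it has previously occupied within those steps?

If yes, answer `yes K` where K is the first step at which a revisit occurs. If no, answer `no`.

Step 1: on WHITE (5,7): turn R to E, flip to black, move to (5,8). |black|=4 — new cell
Step 2: on WHITE (5,8): turn R to S, flip to black, move to (6,8). |black|=5 — new cell
Step 3: on WHITE (6,8): turn R to W, flip to black, move to (6,7). |black|=6 — new cell
Step 4: on BLACK (6,7): turn L to S, flip to white, move to (7,7). |black|=5 — new cell
Step 5: on WHITE (7,7): turn R to W, flip to black, move to (7,6). |black|=6 — new cell
Step 6: on WHITE (7,6): turn R to N, flip to black, move to (6,6). |black|=7 — new cell
No revisit within 6 steps.

Answer: no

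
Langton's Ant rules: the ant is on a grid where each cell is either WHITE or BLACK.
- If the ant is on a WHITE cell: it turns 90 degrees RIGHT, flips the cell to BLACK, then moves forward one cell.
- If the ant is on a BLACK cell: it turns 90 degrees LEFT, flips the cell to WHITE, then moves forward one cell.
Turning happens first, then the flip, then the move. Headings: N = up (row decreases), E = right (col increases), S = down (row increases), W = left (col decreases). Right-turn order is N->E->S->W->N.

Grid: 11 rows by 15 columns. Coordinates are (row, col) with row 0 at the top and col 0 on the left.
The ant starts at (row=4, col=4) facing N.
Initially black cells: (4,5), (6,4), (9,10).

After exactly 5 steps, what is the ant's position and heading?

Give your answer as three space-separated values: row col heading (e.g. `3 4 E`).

Step 1: on WHITE (4,4): turn R to E, flip to black, move to (4,5). |black|=4
Step 2: on BLACK (4,5): turn L to N, flip to white, move to (3,5). |black|=3
Step 3: on WHITE (3,5): turn R to E, flip to black, move to (3,6). |black|=4
Step 4: on WHITE (3,6): turn R to S, flip to black, move to (4,6). |black|=5
Step 5: on WHITE (4,6): turn R to W, flip to black, move to (4,5). |black|=6

Answer: 4 5 W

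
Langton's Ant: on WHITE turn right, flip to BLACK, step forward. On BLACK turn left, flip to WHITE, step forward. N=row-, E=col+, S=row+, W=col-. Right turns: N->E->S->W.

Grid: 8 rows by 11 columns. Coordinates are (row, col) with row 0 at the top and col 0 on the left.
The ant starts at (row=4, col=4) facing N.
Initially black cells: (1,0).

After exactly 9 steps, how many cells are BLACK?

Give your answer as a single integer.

Answer: 8

Derivation:
Step 1: on WHITE (4,4): turn R to E, flip to black, move to (4,5). |black|=2
Step 2: on WHITE (4,5): turn R to S, flip to black, move to (5,5). |black|=3
Step 3: on WHITE (5,5): turn R to W, flip to black, move to (5,4). |black|=4
Step 4: on WHITE (5,4): turn R to N, flip to black, move to (4,4). |black|=5
Step 5: on BLACK (4,4): turn L to W, flip to white, move to (4,3). |black|=4
Step 6: on WHITE (4,3): turn R to N, flip to black, move to (3,3). |black|=5
Step 7: on WHITE (3,3): turn R to E, flip to black, move to (3,4). |black|=6
Step 8: on WHITE (3,4): turn R to S, flip to black, move to (4,4). |black|=7
Step 9: on WHITE (4,4): turn R to W, flip to black, move to (4,3). |black|=8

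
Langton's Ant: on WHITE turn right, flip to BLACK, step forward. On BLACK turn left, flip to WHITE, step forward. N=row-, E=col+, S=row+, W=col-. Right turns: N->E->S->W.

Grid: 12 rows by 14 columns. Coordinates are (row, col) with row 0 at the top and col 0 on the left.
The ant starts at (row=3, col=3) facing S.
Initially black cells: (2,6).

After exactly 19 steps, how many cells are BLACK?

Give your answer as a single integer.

Answer: 8

Derivation:
Step 1: on WHITE (3,3): turn R to W, flip to black, move to (3,2). |black|=2
Step 2: on WHITE (3,2): turn R to N, flip to black, move to (2,2). |black|=3
Step 3: on WHITE (2,2): turn R to E, flip to black, move to (2,3). |black|=4
Step 4: on WHITE (2,3): turn R to S, flip to black, move to (3,3). |black|=5
Step 5: on BLACK (3,3): turn L to E, flip to white, move to (3,4). |black|=4
Step 6: on WHITE (3,4): turn R to S, flip to black, move to (4,4). |black|=5
Step 7: on WHITE (4,4): turn R to W, flip to black, move to (4,3). |black|=6
Step 8: on WHITE (4,3): turn R to N, flip to black, move to (3,3). |black|=7
Step 9: on WHITE (3,3): turn R to E, flip to black, move to (3,4). |black|=8
Step 10: on BLACK (3,4): turn L to N, flip to white, move to (2,4). |black|=7
Step 11: on WHITE (2,4): turn R to E, flip to black, move to (2,5). |black|=8
Step 12: on WHITE (2,5): turn R to S, flip to black, move to (3,5). |black|=9
Step 13: on WHITE (3,5): turn R to W, flip to black, move to (3,4). |black|=10
Step 14: on WHITE (3,4): turn R to N, flip to black, move to (2,4). |black|=11
Step 15: on BLACK (2,4): turn L to W, flip to white, move to (2,3). |black|=10
Step 16: on BLACK (2,3): turn L to S, flip to white, move to (3,3). |black|=9
Step 17: on BLACK (3,3): turn L to E, flip to white, move to (3,4). |black|=8
Step 18: on BLACK (3,4): turn L to N, flip to white, move to (2,4). |black|=7
Step 19: on WHITE (2,4): turn R to E, flip to black, move to (2,5). |black|=8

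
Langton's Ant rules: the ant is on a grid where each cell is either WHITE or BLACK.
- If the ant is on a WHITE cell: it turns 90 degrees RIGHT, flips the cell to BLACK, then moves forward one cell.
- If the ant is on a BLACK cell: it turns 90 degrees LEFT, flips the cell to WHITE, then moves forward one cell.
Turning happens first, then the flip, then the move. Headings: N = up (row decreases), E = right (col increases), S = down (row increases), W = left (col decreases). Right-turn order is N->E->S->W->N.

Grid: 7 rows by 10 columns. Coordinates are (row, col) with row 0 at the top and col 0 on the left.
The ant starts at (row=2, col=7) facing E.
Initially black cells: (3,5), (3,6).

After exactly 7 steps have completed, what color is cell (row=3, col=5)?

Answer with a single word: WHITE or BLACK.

Step 1: on WHITE (2,7): turn R to S, flip to black, move to (3,7). |black|=3
Step 2: on WHITE (3,7): turn R to W, flip to black, move to (3,6). |black|=4
Step 3: on BLACK (3,6): turn L to S, flip to white, move to (4,6). |black|=3
Step 4: on WHITE (4,6): turn R to W, flip to black, move to (4,5). |black|=4
Step 5: on WHITE (4,5): turn R to N, flip to black, move to (3,5). |black|=5
Step 6: on BLACK (3,5): turn L to W, flip to white, move to (3,4). |black|=4
Step 7: on WHITE (3,4): turn R to N, flip to black, move to (2,4). |black|=5

Answer: WHITE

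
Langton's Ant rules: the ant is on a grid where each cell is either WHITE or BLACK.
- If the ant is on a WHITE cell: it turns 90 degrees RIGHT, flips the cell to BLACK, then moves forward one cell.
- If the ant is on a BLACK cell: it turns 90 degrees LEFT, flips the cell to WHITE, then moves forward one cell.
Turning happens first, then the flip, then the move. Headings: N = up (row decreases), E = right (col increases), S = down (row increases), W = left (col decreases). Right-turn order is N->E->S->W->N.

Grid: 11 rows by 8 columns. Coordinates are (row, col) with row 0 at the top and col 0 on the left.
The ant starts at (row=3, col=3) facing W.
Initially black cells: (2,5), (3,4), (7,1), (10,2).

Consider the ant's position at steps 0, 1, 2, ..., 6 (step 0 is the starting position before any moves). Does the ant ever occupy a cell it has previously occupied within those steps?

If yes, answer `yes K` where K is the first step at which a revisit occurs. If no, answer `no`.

Step 1: on WHITE (3,3): turn R to N, flip to black, move to (2,3). |black|=5 — new cell
Step 2: on WHITE (2,3): turn R to E, flip to black, move to (2,4). |black|=6 — new cell
Step 3: on WHITE (2,4): turn R to S, flip to black, move to (3,4). |black|=7 — new cell
Step 4: on BLACK (3,4): turn L to E, flip to white, move to (3,5). |black|=6 — new cell
Step 5: on WHITE (3,5): turn R to S, flip to black, move to (4,5). |black|=7 — new cell
Step 6: on WHITE (4,5): turn R to W, flip to black, move to (4,4). |black|=8 — new cell
No revisit within 6 steps.

Answer: no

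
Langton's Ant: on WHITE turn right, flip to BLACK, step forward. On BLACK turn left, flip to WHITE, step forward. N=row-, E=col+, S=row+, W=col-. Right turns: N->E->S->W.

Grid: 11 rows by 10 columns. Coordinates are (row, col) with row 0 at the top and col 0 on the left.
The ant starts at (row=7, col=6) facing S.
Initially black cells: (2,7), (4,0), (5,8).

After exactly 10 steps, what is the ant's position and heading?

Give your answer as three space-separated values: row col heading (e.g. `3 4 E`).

Answer: 6 7 N

Derivation:
Step 1: on WHITE (7,6): turn R to W, flip to black, move to (7,5). |black|=4
Step 2: on WHITE (7,5): turn R to N, flip to black, move to (6,5). |black|=5
Step 3: on WHITE (6,5): turn R to E, flip to black, move to (6,6). |black|=6
Step 4: on WHITE (6,6): turn R to S, flip to black, move to (7,6). |black|=7
Step 5: on BLACK (7,6): turn L to E, flip to white, move to (7,7). |black|=6
Step 6: on WHITE (7,7): turn R to S, flip to black, move to (8,7). |black|=7
Step 7: on WHITE (8,7): turn R to W, flip to black, move to (8,6). |black|=8
Step 8: on WHITE (8,6): turn R to N, flip to black, move to (7,6). |black|=9
Step 9: on WHITE (7,6): turn R to E, flip to black, move to (7,7). |black|=10
Step 10: on BLACK (7,7): turn L to N, flip to white, move to (6,7). |black|=9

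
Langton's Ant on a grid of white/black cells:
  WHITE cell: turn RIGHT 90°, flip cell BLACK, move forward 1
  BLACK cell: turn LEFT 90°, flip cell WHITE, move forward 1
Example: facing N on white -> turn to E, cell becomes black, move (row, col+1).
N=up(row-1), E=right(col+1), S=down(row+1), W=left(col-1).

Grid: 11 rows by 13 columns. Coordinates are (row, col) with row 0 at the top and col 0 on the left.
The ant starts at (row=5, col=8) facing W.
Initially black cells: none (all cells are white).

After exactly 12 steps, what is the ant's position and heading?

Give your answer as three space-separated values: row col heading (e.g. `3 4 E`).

Answer: 7 8 W

Derivation:
Step 1: on WHITE (5,8): turn R to N, flip to black, move to (4,8). |black|=1
Step 2: on WHITE (4,8): turn R to E, flip to black, move to (4,9). |black|=2
Step 3: on WHITE (4,9): turn R to S, flip to black, move to (5,9). |black|=3
Step 4: on WHITE (5,9): turn R to W, flip to black, move to (5,8). |black|=4
Step 5: on BLACK (5,8): turn L to S, flip to white, move to (6,8). |black|=3
Step 6: on WHITE (6,8): turn R to W, flip to black, move to (6,7). |black|=4
Step 7: on WHITE (6,7): turn R to N, flip to black, move to (5,7). |black|=5
Step 8: on WHITE (5,7): turn R to E, flip to black, move to (5,8). |black|=6
Step 9: on WHITE (5,8): turn R to S, flip to black, move to (6,8). |black|=7
Step 10: on BLACK (6,8): turn L to E, flip to white, move to (6,9). |black|=6
Step 11: on WHITE (6,9): turn R to S, flip to black, move to (7,9). |black|=7
Step 12: on WHITE (7,9): turn R to W, flip to black, move to (7,8). |black|=8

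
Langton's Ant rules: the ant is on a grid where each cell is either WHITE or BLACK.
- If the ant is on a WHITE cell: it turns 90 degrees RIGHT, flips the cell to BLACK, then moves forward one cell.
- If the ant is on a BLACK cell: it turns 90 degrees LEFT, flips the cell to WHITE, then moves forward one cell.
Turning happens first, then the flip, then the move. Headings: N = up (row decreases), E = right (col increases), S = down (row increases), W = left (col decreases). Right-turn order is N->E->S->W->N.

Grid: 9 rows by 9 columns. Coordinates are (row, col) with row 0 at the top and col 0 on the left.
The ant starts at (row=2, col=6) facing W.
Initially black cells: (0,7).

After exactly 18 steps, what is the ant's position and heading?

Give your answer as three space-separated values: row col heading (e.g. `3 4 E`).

Step 1: on WHITE (2,6): turn R to N, flip to black, move to (1,6). |black|=2
Step 2: on WHITE (1,6): turn R to E, flip to black, move to (1,7). |black|=3
Step 3: on WHITE (1,7): turn R to S, flip to black, move to (2,7). |black|=4
Step 4: on WHITE (2,7): turn R to W, flip to black, move to (2,6). |black|=5
Step 5: on BLACK (2,6): turn L to S, flip to white, move to (3,6). |black|=4
Step 6: on WHITE (3,6): turn R to W, flip to black, move to (3,5). |black|=5
Step 7: on WHITE (3,5): turn R to N, flip to black, move to (2,5). |black|=6
Step 8: on WHITE (2,5): turn R to E, flip to black, move to (2,6). |black|=7
Step 9: on WHITE (2,6): turn R to S, flip to black, move to (3,6). |black|=8
Step 10: on BLACK (3,6): turn L to E, flip to white, move to (3,7). |black|=7
Step 11: on WHITE (3,7): turn R to S, flip to black, move to (4,7). |black|=8
Step 12: on WHITE (4,7): turn R to W, flip to black, move to (4,6). |black|=9
Step 13: on WHITE (4,6): turn R to N, flip to black, move to (3,6). |black|=10
Step 14: on WHITE (3,6): turn R to E, flip to black, move to (3,7). |black|=11
Step 15: on BLACK (3,7): turn L to N, flip to white, move to (2,7). |black|=10
Step 16: on BLACK (2,7): turn L to W, flip to white, move to (2,6). |black|=9
Step 17: on BLACK (2,6): turn L to S, flip to white, move to (3,6). |black|=8
Step 18: on BLACK (3,6): turn L to E, flip to white, move to (3,7). |black|=7

Answer: 3 7 E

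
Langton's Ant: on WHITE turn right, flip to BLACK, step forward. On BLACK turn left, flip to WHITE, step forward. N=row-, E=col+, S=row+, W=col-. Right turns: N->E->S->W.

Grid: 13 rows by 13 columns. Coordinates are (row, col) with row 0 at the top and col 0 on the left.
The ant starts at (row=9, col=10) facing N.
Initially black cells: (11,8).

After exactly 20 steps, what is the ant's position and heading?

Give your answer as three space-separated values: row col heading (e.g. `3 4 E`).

Answer: 11 8 S

Derivation:
Step 1: on WHITE (9,10): turn R to E, flip to black, move to (9,11). |black|=2
Step 2: on WHITE (9,11): turn R to S, flip to black, move to (10,11). |black|=3
Step 3: on WHITE (10,11): turn R to W, flip to black, move to (10,10). |black|=4
Step 4: on WHITE (10,10): turn R to N, flip to black, move to (9,10). |black|=5
Step 5: on BLACK (9,10): turn L to W, flip to white, move to (9,9). |black|=4
Step 6: on WHITE (9,9): turn R to N, flip to black, move to (8,9). |black|=5
Step 7: on WHITE (8,9): turn R to E, flip to black, move to (8,10). |black|=6
Step 8: on WHITE (8,10): turn R to S, flip to black, move to (9,10). |black|=7
Step 9: on WHITE (9,10): turn R to W, flip to black, move to (9,9). |black|=8
Step 10: on BLACK (9,9): turn L to S, flip to white, move to (10,9). |black|=7
Step 11: on WHITE (10,9): turn R to W, flip to black, move to (10,8). |black|=8
Step 12: on WHITE (10,8): turn R to N, flip to black, move to (9,8). |black|=9
Step 13: on WHITE (9,8): turn R to E, flip to black, move to (9,9). |black|=10
Step 14: on WHITE (9,9): turn R to S, flip to black, move to (10,9). |black|=11
Step 15: on BLACK (10,9): turn L to E, flip to white, move to (10,10). |black|=10
Step 16: on BLACK (10,10): turn L to N, flip to white, move to (9,10). |black|=9
Step 17: on BLACK (9,10): turn L to W, flip to white, move to (9,9). |black|=8
Step 18: on BLACK (9,9): turn L to S, flip to white, move to (10,9). |black|=7
Step 19: on WHITE (10,9): turn R to W, flip to black, move to (10,8). |black|=8
Step 20: on BLACK (10,8): turn L to S, flip to white, move to (11,8). |black|=7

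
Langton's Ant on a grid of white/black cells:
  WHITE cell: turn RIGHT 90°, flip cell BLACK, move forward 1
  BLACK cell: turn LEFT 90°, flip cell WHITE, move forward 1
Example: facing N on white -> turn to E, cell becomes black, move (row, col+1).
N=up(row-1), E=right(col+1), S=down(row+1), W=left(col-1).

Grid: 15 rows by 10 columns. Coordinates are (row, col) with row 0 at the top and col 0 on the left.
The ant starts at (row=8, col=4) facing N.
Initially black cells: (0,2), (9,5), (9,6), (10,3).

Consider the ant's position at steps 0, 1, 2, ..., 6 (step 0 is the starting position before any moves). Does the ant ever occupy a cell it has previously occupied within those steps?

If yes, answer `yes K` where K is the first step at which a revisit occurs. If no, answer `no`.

Answer: no

Derivation:
Step 1: on WHITE (8,4): turn R to E, flip to black, move to (8,5). |black|=5 — new cell
Step 2: on WHITE (8,5): turn R to S, flip to black, move to (9,5). |black|=6 — new cell
Step 3: on BLACK (9,5): turn L to E, flip to white, move to (9,6). |black|=5 — new cell
Step 4: on BLACK (9,6): turn L to N, flip to white, move to (8,6). |black|=4 — new cell
Step 5: on WHITE (8,6): turn R to E, flip to black, move to (8,7). |black|=5 — new cell
Step 6: on WHITE (8,7): turn R to S, flip to black, move to (9,7). |black|=6 — new cell
No revisit within 6 steps.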